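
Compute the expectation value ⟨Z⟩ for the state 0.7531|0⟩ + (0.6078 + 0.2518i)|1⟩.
0.1343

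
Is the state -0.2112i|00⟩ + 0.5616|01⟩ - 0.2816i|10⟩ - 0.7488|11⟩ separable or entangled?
Entangled

Writing the state as a|00⟩ + b|01⟩ + c|10⟩ + d|11⟩, it is a product state iff ad − bc = 0.
Here (a, b, c, d) = (-0.2112i, 0.5616, -0.2816i, -0.7488): ad − bc = (-0.2112i)(-0.7488) − (0.5616)(-0.2816i) = 0.3163i ≠ 0, so the state is entangled.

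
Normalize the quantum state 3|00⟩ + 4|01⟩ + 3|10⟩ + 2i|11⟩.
0.4867|00⟩ + 0.6489|01⟩ + 0.4867|10⟩ + 0.3244i|11⟩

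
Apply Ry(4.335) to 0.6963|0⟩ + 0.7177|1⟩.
-0.9849|0⟩ + 0.1727|1⟩

Ry(4.335) = [[cos(θ/2), −sin(θ/2)], [sin(θ/2), cos(θ/2)]]; θ = 4.335, cos(θ/2) ≈ -0.561919, sin(θ/2) ≈ 0.827192.
With a = amp(|0⟩) = 0.6963 and b = amp(|1⟩) = 0.7177:
new amp(|0⟩) = (-0.561919)·a + (-0.827192)·b = -0.9849
new amp(|1⟩) = (0.827192)·a + (-0.561919)·b = 0.1727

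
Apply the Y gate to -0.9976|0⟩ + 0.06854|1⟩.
-0.06854i|0⟩ - 0.9976i|1⟩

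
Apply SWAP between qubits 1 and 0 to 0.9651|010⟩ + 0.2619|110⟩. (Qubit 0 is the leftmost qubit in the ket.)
0.9651|100⟩ + 0.2619|110⟩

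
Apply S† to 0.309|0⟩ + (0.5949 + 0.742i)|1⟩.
0.309|0⟩ + (0.742 - 0.5949i)|1⟩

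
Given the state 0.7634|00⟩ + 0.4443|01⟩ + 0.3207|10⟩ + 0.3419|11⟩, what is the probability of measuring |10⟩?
0.1028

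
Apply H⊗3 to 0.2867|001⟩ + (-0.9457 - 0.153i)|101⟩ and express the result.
(-0.233 - 0.05409i)|000⟩ + (0.233 + 0.05409i)|001⟩ + (-0.233 - 0.05409i)|010⟩ + (0.233 + 0.05409i)|011⟩ + (0.4357 + 0.05409i)|100⟩ + (-0.4357 - 0.05409i)|101⟩ + (0.4357 + 0.05409i)|110⟩ + (-0.4357 - 0.05409i)|111⟩

H⊗3 gives amp(|y⟩) = (1/2√2) Σ_x (−1)^(x·y) amp(|x⟩), where x·y is the number of positions in which both x and y have a 1.
|000⟩: (0.2867 + (-0.9457 - 0.153i))/(2√2) = (-0.233 - 0.05409i)
|001⟩: (-0.2867 - (-0.9457 - 0.153i))/(2√2) = (0.233 + 0.05409i)
|010⟩: (0.2867 + (-0.9457 - 0.153i))/(2√2) = (-0.233 - 0.05409i)
|011⟩: (-0.2867 - (-0.9457 - 0.153i))/(2√2) = (0.233 + 0.05409i)
|100⟩: (0.2867 - (-0.9457 - 0.153i))/(2√2) = (0.4357 + 0.05409i)
|101⟩: (-0.2867 + (-0.9457 - 0.153i))/(2√2) = (-0.4357 - 0.05409i)
|110⟩: (0.2867 - (-0.9457 - 0.153i))/(2√2) = (0.4357 + 0.05409i)
|111⟩: (-0.2867 + (-0.9457 - 0.153i))/(2√2) = (-0.4357 - 0.05409i)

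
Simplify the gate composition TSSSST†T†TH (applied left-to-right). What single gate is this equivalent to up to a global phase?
H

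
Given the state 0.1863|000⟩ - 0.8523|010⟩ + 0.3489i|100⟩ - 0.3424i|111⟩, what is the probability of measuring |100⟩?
0.1217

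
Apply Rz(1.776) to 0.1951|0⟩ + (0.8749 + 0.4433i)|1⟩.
(0.1231 - 0.1514i)|0⟩ + (0.2081 + 0.9585i)|1⟩

Rz(1.776) = [[e^(−iθ/2), 0], [0, e^(iθ/2)]] with e^(±iθ/2) = cos(θ/2) ± i·sin(θ/2); θ = 1.776, cos(θ/2) ≈ 0.630965, sin(θ/2) ≈ 0.775811.
With a = amp(|0⟩) = 0.1951 and b = amp(|1⟩) = (0.8749 + 0.4433i):
new amp(|0⟩) = (0.630965 - 0.775811i)·a = (0.1231 - 0.1514i)
new amp(|1⟩) = (0.630965 + 0.775811i)·b = (0.2081 + 0.9585i)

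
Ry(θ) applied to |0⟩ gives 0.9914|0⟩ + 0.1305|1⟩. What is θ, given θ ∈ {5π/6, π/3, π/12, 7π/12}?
π/12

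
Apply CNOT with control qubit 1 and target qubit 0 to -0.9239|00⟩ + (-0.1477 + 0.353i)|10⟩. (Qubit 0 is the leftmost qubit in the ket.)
-0.9239|00⟩ + (-0.1477 + 0.353i)|10⟩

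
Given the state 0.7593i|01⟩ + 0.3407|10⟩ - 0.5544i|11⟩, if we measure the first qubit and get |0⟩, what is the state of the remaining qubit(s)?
i|1⟩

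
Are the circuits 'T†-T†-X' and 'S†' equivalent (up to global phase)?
No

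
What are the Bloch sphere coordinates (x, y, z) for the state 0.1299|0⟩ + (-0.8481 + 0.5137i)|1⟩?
(-0.2203, 0.1335, -0.9663)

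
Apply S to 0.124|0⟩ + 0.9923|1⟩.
0.124|0⟩ + 0.9923i|1⟩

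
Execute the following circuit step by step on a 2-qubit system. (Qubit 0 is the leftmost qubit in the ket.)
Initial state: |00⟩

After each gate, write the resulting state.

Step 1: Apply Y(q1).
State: i|01⟩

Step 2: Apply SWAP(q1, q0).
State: i|10⟩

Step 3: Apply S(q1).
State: i|10⟩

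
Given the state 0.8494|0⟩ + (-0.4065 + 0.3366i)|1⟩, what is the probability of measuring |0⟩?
0.7215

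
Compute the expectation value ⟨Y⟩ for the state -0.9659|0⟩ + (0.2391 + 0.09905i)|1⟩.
-0.1913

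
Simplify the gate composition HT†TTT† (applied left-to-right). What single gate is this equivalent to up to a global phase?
H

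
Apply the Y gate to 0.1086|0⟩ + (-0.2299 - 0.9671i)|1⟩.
(-0.9671 + 0.2299i)|0⟩ + 0.1086i|1⟩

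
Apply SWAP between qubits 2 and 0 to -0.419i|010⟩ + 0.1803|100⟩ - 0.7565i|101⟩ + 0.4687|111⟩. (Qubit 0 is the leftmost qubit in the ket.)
0.1803|001⟩ - 0.419i|010⟩ - 0.7565i|101⟩ + 0.4687|111⟩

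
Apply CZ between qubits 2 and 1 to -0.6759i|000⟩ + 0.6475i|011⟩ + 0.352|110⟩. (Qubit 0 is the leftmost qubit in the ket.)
-0.6759i|000⟩ - 0.6475i|011⟩ + 0.352|110⟩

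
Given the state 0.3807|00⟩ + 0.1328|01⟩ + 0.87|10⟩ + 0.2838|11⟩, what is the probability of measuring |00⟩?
0.1449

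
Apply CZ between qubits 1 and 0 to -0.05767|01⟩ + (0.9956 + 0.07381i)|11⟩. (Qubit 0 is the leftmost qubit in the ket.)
-0.05767|01⟩ + (-0.9956 - 0.07381i)|11⟩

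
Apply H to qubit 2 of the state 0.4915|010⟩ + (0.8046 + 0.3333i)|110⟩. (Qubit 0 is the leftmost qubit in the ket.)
0.3475|010⟩ + 0.3475|011⟩ + (0.5689 + 0.2357i)|110⟩ + (0.5689 + 0.2357i)|111⟩

H on qubit 2 mixes each pair of kets that differ only in qubit 2: amplitudes (a, b) of (|…0…⟩, |…1…⟩) become ((a + b)/√2, (a − b)/√2). Kets absent from the input have amplitude 0.
(|010⟩, |011⟩): (a, b) = (0.4915, 0) → (0.3475, 0.3475)
(|110⟩, |111⟩): (a, b) = ((0.8046 + 0.3333i), 0) → ((0.5689 + 0.2357i), (0.5689 + 0.2357i))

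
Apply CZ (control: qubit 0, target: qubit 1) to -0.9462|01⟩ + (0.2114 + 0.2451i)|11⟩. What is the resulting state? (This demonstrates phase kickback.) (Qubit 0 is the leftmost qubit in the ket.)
-0.9462|01⟩ + (-0.2114 - 0.2451i)|11⟩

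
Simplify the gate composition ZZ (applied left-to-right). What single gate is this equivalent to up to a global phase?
I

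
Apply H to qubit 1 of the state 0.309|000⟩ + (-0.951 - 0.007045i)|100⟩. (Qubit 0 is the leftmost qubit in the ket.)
0.2185|000⟩ + 0.2185|010⟩ + (-0.6725 - 0.004982i)|100⟩ + (-0.6725 - 0.004982i)|110⟩

H on qubit 1 mixes each pair of kets that differ only in qubit 1: amplitudes (a, b) of (|…0…⟩, |…1…⟩) become ((a + b)/√2, (a − b)/√2). Kets absent from the input have amplitude 0.
(|000⟩, |010⟩): (a, b) = (0.309, 0) → (0.2185, 0.2185)
(|100⟩, |110⟩): (a, b) = ((-0.951 - 0.007045i), 0) → ((-0.6725 - 0.004982i), (-0.6725 - 0.004982i))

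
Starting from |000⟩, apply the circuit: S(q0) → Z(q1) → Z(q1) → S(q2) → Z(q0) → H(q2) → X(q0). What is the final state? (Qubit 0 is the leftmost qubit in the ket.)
1/√2|100⟩ + 1/√2|101⟩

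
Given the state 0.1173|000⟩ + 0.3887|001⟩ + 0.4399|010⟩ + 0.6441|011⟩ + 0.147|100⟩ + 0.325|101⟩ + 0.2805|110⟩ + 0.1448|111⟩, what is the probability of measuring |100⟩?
0.02161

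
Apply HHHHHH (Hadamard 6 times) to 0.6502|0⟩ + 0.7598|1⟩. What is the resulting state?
0.6502|0⟩ + 0.7598|1⟩

H² = I, so an even number of Hadamards cancels: H^6 = I and the state is unchanged.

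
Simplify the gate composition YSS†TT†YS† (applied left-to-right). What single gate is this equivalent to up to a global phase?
S†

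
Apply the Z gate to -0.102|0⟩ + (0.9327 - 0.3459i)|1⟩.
-0.102|0⟩ + (-0.9327 + 0.3459i)|1⟩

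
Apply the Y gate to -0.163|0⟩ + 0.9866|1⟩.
-0.9866i|0⟩ - 0.163i|1⟩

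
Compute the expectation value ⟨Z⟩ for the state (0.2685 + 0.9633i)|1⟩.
-1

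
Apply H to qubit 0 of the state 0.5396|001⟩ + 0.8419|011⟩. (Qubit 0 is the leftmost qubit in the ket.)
0.3816|001⟩ + 0.5953|011⟩ + 0.3816|101⟩ + 0.5953|111⟩

H on qubit 0 mixes each pair of kets that differ only in qubit 0: amplitudes (a, b) of (|…0…⟩, |…1…⟩) become ((a + b)/√2, (a − b)/√2). Kets absent from the input have amplitude 0.
(|001⟩, |101⟩): (a, b) = (0.5396, 0) → (0.3816, 0.3816)
(|011⟩, |111⟩): (a, b) = (0.8419, 0) → (0.5953, 0.5953)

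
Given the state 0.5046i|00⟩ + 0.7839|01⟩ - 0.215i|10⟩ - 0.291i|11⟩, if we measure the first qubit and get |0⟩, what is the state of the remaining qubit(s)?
0.5413i|0⟩ + 0.8409|1⟩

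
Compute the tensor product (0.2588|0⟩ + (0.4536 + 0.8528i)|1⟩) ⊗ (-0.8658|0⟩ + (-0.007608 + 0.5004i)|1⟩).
-0.2241|00⟩ + (-0.001969 + 0.1295i)|01⟩ + (-0.3927 - 0.7384i)|10⟩ + (-0.4302 + 0.2205i)|11⟩

amp(|b₁b₂…⟩) = product of the factor amplitudes for bits b₁, b₂, …; only kets whose every factor amplitude is nonzero survive.
|00⟩: (0.2588)(-0.8658) = -0.2241
|01⟩: (0.2588)(-0.007608 + 0.5004i) = (-0.001969 + 0.1295i)
|10⟩: (0.4536 + 0.8528i)(-0.8658) = (-0.3927 - 0.7384i)
|11⟩: (0.4536 + 0.8528i)(-0.007608 + 0.5004i) = (-0.4302 + 0.2205i)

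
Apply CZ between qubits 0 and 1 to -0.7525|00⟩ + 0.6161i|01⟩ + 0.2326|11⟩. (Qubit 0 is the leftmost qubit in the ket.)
-0.7525|00⟩ + 0.6161i|01⟩ - 0.2326|11⟩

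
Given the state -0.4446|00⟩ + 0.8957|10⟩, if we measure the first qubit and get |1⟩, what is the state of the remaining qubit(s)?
|0⟩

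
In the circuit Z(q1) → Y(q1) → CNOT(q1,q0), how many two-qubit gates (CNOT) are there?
1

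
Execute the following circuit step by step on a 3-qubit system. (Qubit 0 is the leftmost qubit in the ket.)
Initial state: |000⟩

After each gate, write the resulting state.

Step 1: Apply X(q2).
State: |001⟩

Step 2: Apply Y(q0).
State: i|101⟩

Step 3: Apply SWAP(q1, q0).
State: i|011⟩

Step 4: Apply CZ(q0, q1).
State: i|011⟩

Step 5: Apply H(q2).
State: (1/√2)i|010⟩ - (1/√2)i|011⟩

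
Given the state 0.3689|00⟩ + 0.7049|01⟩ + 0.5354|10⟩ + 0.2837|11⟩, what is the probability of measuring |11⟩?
0.08049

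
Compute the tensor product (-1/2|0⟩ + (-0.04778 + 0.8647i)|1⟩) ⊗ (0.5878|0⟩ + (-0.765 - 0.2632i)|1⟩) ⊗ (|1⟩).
-0.2939|001⟩ + (0.3825 + 0.1316i)|011⟩ + (-0.02809 + 0.5083i)|101⟩ + (0.2641 - 0.6489i)|111⟩

amp(|b₁b₂…⟩) = product of the factor amplitudes for bits b₁, b₂, …; only kets whose every factor amplitude is nonzero survive.
|001⟩: (-1/2)(0.5878)(1) = -0.2939
|011⟩: (-1/2)(-0.765 - 0.2632i)(1) = (0.3825 + 0.1316i)
|101⟩: (-0.04778 + 0.8647i)(0.5878)(1) = (-0.02809 + 0.5083i)
|111⟩: (-0.04778 + 0.8647i)(-0.765 - 0.2632i)(1) = (0.2641 - 0.6489i)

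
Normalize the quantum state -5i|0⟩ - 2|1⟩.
-0.9285i|0⟩ - 0.3714|1⟩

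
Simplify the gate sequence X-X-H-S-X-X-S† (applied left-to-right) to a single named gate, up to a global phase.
H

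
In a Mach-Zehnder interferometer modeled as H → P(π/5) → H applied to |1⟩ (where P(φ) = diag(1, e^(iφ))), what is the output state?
(0.09549 - 0.2939i)|0⟩ + (0.9045 + 0.2939i)|1⟩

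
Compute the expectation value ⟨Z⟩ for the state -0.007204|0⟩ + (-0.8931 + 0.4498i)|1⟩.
-0.9999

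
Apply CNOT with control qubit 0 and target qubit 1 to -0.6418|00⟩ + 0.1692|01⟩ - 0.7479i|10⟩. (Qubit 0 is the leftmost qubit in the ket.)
-0.6418|00⟩ + 0.1692|01⟩ - 0.7479i|11⟩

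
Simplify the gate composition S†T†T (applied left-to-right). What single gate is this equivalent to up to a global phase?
S†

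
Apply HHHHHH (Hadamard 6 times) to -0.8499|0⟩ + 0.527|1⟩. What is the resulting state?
-0.8499|0⟩ + 0.527|1⟩

H² = I, so an even number of Hadamards cancels: H^6 = I and the state is unchanged.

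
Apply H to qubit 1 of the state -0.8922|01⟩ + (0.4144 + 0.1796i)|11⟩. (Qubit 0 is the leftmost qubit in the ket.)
-0.6309|00⟩ + 0.6309|01⟩ + (0.293 + 0.127i)|10⟩ + (-0.293 - 0.127i)|11⟩

H on qubit 1 mixes each pair of kets that differ only in qubit 1: amplitudes (a, b) of (|…0…⟩, |…1…⟩) become ((a + b)/√2, (a − b)/√2). Kets absent from the input have amplitude 0.
(|00⟩, |01⟩): (a, b) = (0, -0.8922) → (-0.6309, 0.6309)
(|10⟩, |11⟩): (a, b) = (0, (0.4144 + 0.1796i)) → ((0.293 + 0.127i), (-0.293 - 0.127i))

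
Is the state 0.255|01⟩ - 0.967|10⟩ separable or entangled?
Entangled

Writing the state as a|00⟩ + b|01⟩ + c|10⟩ + d|11⟩, it is a product state iff ad − bc = 0.
Here (a, b, c, d) = (0, 0.255, -0.967, 0): ad − bc = (0)(0) − (0.255)(-0.967) = 0.2466 ≠ 0, so the state is entangled.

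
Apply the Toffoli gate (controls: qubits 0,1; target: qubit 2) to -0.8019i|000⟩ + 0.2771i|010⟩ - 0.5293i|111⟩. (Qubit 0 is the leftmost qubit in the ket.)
-0.8019i|000⟩ + 0.2771i|010⟩ - 0.5293i|110⟩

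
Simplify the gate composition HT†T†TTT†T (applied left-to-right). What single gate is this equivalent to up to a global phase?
H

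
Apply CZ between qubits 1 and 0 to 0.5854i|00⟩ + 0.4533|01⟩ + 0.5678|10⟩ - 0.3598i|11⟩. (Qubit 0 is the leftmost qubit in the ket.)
0.5854i|00⟩ + 0.4533|01⟩ + 0.5678|10⟩ + 0.3598i|11⟩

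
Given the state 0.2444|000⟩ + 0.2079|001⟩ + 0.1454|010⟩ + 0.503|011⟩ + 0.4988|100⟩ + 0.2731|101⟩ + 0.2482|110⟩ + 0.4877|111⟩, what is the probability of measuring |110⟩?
0.0616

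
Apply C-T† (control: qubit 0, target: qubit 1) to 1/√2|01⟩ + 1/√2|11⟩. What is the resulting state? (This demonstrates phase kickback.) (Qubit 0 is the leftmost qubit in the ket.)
1/√2|01⟩ + (1/2 - (1/2)i)|11⟩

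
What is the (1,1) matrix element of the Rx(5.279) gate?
-0.8766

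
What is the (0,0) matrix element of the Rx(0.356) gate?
0.9842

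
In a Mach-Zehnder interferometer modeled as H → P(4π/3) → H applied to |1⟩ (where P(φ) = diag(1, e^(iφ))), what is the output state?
(0.75 + 0.433i)|0⟩ + (0.25 - 0.433i)|1⟩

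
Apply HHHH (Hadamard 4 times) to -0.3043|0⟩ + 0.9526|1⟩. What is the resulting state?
-0.3043|0⟩ + 0.9526|1⟩

H² = I, so an even number of Hadamards cancels: H^4 = I and the state is unchanged.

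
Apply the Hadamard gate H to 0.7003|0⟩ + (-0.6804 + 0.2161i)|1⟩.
(0.01407 + 0.1528i)|0⟩ + (0.9763 - 0.1528i)|1⟩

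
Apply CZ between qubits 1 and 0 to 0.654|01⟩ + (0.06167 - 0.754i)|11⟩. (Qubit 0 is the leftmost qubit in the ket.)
0.654|01⟩ + (-0.06167 + 0.754i)|11⟩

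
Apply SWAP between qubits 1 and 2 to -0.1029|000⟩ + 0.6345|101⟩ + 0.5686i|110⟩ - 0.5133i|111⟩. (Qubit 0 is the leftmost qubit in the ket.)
-0.1029|000⟩ + 0.5686i|101⟩ + 0.6345|110⟩ - 0.5133i|111⟩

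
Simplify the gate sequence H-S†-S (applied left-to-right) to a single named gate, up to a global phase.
H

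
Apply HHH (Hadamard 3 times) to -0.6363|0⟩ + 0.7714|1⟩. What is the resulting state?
0.09553|0⟩ - 0.9954|1⟩

H² = I, so H^3 = H: a single Hadamard. With (a, b) = (-0.6363, 0.7714), H gives ((a + b)/√2, (a − b)/√2) = (0.09553, -0.9954).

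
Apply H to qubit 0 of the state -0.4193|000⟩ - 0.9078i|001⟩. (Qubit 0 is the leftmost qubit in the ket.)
-0.2965|000⟩ - 0.6419i|001⟩ - 0.2965|100⟩ - 0.6419i|101⟩

H on qubit 0 mixes each pair of kets that differ only in qubit 0: amplitudes (a, b) of (|…0…⟩, |…1…⟩) become ((a + b)/√2, (a − b)/√2). Kets absent from the input have amplitude 0.
(|000⟩, |100⟩): (a, b) = (-0.4193, 0) → (-0.2965, -0.2965)
(|001⟩, |101⟩): (a, b) = (-0.9078i, 0) → (-0.6419i, -0.6419i)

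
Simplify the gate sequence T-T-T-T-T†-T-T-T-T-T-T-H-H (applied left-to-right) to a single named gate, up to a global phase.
T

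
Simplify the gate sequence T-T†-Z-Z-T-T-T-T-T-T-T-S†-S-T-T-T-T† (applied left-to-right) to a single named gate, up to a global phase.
T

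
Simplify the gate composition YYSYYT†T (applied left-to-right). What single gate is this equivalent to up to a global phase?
S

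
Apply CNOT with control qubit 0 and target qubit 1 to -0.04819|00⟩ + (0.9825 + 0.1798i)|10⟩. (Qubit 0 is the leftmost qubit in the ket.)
-0.04819|00⟩ + (0.9825 + 0.1798i)|11⟩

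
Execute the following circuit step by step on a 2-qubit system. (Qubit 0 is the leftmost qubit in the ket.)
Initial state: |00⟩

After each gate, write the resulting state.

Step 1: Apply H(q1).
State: 1/√2|00⟩ + 1/√2|01⟩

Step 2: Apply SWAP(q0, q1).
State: 1/√2|00⟩ + 1/√2|10⟩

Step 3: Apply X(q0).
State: 1/√2|00⟩ + 1/√2|10⟩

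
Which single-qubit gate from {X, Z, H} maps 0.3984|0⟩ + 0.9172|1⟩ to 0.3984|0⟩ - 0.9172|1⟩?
Z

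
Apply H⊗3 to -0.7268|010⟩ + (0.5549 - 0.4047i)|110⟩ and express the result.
(-0.06078 - 0.1431i)|000⟩ + (-0.06078 - 0.1431i)|001⟩ + (0.06078 + 0.1431i)|010⟩ + (0.06078 + 0.1431i)|011⟩ + (-0.4531 + 0.1431i)|100⟩ + (-0.4531 + 0.1431i)|101⟩ + (0.4531 - 0.1431i)|110⟩ + (0.4531 - 0.1431i)|111⟩

H⊗3 gives amp(|y⟩) = (1/2√2) Σ_x (−1)^(x·y) amp(|x⟩), where x·y is the number of positions in which both x and y have a 1.
|000⟩: (-0.7268 + (0.5549 - 0.4047i))/(2√2) = (-0.06078 - 0.1431i)
|001⟩: (-0.7268 + (0.5549 - 0.4047i))/(2√2) = (-0.06078 - 0.1431i)
|010⟩: (0.7268 - (0.5549 - 0.4047i))/(2√2) = (0.06078 + 0.1431i)
|011⟩: (0.7268 - (0.5549 - 0.4047i))/(2√2) = (0.06078 + 0.1431i)
|100⟩: (-0.7268 - (0.5549 - 0.4047i))/(2√2) = (-0.4531 + 0.1431i)
|101⟩: (-0.7268 - (0.5549 - 0.4047i))/(2√2) = (-0.4531 + 0.1431i)
|110⟩: (0.7268 + (0.5549 - 0.4047i))/(2√2) = (0.4531 - 0.1431i)
|111⟩: (0.7268 + (0.5549 - 0.4047i))/(2√2) = (0.4531 - 0.1431i)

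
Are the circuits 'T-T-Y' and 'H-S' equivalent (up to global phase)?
No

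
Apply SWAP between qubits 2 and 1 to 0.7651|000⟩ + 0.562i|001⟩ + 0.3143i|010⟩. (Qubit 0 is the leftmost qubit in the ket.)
0.7651|000⟩ + 0.3143i|001⟩ + 0.562i|010⟩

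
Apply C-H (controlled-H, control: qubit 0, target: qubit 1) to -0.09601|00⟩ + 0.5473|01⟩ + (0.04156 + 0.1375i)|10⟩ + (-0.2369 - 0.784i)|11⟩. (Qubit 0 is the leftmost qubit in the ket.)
-0.09601|00⟩ + 0.5473|01⟩ + (-0.1381 - 0.4571i)|10⟩ + (0.1969 + 0.6516i)|11⟩

C-H leaves the control-|0⟩ kets |00⟩, |01⟩ unchanged and applies H to qubit 1 on the control-|1⟩ pair (|10⟩, |11⟩).
H = [[1/√2, 1/√2], [1/√2, -1/√2]].
With a = amp(|10⟩) = (0.04156 + 0.1375i) and b = amp(|11⟩) = (-0.2369 - 0.784i):
new amp(|10⟩) = (1/√2)·a + (1/√2)·b = (-0.1381 - 0.4571i)
new amp(|11⟩) = (1/√2)·a + (-1/√2)·b = (0.1969 + 0.6516i)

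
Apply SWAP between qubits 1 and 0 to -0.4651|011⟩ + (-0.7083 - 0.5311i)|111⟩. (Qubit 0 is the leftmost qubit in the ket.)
-0.4651|101⟩ + (-0.7083 - 0.5311i)|111⟩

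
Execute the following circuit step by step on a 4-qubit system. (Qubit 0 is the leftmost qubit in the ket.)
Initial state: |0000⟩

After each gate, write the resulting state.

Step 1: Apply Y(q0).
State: i|1000⟩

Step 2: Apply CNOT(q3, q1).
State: i|1000⟩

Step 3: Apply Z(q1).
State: i|1000⟩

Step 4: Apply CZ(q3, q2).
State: i|1000⟩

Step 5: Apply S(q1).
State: i|1000⟩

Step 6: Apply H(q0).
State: (1/√2)i|0000⟩ - (1/√2)i|1000⟩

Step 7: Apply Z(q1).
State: (1/√2)i|0000⟩ - (1/√2)i|1000⟩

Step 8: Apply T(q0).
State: (1/√2)i|0000⟩ + (1/2 - (1/2)i)|1000⟩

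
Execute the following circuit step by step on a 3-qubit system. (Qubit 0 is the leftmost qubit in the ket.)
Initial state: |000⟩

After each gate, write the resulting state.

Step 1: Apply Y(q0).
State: i|100⟩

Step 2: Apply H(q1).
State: (1/√2)i|100⟩ + (1/√2)i|110⟩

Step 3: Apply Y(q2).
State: -1/√2|101⟩ - 1/√2|111⟩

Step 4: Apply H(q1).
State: -|101⟩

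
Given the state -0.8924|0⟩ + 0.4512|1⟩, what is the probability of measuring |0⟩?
0.7964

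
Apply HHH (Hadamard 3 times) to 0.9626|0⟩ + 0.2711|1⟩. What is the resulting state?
0.8724|0⟩ + 0.489|1⟩

H² = I, so H^3 = H: a single Hadamard. With (a, b) = (0.9626, 0.2711), H gives ((a + b)/√2, (a − b)/√2) = (0.8724, 0.489).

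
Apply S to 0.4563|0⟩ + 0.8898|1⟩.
0.4563|0⟩ + 0.8898i|1⟩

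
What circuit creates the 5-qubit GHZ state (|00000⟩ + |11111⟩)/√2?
H(q0) → CNOT(q0,q1) → CNOT(q0,q2) → CNOT(q0,q3) → CNOT(q0,q4)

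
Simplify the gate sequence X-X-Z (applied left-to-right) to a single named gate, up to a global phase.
Z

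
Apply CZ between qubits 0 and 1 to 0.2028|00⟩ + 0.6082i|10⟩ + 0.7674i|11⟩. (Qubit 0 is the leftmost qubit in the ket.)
0.2028|00⟩ + 0.6082i|10⟩ - 0.7674i|11⟩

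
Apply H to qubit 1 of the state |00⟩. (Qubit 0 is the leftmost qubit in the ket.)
1/√2|00⟩ + 1/√2|01⟩

H on qubit 1 mixes each pair of kets that differ only in qubit 1: amplitudes (a, b) of (|…0…⟩, |…1…⟩) become ((a + b)/√2, (a − b)/√2). Kets absent from the input have amplitude 0.
(|00⟩, |01⟩): (a, b) = (1, 0) → (1/√2, 1/√2)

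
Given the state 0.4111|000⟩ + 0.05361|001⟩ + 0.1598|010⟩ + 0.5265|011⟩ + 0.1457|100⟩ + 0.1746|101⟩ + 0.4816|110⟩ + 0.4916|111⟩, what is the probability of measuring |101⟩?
0.03049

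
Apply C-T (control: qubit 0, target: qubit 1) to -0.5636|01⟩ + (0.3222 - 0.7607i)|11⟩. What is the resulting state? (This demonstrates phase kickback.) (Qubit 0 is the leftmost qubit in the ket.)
-0.5636|01⟩ + (0.7657 - 0.3101i)|11⟩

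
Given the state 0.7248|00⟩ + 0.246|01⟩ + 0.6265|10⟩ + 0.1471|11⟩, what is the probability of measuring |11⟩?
0.02164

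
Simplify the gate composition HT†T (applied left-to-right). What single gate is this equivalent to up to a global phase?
H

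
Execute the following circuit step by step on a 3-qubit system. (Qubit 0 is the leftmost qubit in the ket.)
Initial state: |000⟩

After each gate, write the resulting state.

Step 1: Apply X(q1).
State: |010⟩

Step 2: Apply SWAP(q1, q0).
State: |100⟩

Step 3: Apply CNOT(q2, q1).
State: |100⟩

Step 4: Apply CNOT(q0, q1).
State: |110⟩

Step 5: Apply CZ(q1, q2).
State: |110⟩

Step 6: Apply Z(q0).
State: -|110⟩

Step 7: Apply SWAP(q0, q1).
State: -|110⟩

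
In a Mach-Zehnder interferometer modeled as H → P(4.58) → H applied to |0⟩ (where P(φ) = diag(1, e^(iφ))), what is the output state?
(0.434 - 0.4956i)|0⟩ + (0.566 + 0.4956i)|1⟩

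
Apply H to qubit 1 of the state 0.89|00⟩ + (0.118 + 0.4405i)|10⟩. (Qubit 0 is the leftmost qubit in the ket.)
0.6293|00⟩ + 0.6293|01⟩ + (0.08344 + 0.3115i)|10⟩ + (0.08344 + 0.3115i)|11⟩

H on qubit 1 mixes each pair of kets that differ only in qubit 1: amplitudes (a, b) of (|…0…⟩, |…1…⟩) become ((a + b)/√2, (a − b)/√2). Kets absent from the input have amplitude 0.
(|00⟩, |01⟩): (a, b) = (0.89, 0) → (0.6293, 0.6293)
(|10⟩, |11⟩): (a, b) = ((0.118 + 0.4405i), 0) → ((0.08344 + 0.3115i), (0.08344 + 0.3115i))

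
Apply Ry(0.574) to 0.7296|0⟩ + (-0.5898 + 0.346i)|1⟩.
(0.8667 - 0.09794i)|0⟩ + (-0.3591 + 0.3318i)|1⟩

Ry(0.574) = [[cos(θ/2), −sin(θ/2)], [sin(θ/2), cos(θ/2)]]; θ = 0.574, cos(θ/2) ≈ 0.959097, sin(θ/2) ≈ 0.283076.
With a = amp(|0⟩) = 0.7296 and b = amp(|1⟩) = (-0.5898 + 0.346i):
new amp(|0⟩) = (0.959097)·a + (-0.283076)·b = (0.8667 - 0.09794i)
new amp(|1⟩) = (0.283076)·a + (0.959097)·b = (-0.3591 + 0.3318i)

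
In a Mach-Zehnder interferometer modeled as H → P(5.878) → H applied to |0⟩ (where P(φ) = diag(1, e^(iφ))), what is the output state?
(0.9595 - 0.1971i)|0⟩ + (0.04049 + 0.1971i)|1⟩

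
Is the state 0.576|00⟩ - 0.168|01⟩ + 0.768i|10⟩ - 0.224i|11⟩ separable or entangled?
Separable

Writing the state as a|00⟩ + b|01⟩ + c|10⟩ + d|11⟩, it is a product state iff ad − bc = 0.
Here (a, b, c, d) = (0.576, -0.168, 0.768i, -0.224i): ad − bc = (0.576)(-0.224i) − (-0.168)(0.768i) = 0, so the state is separable.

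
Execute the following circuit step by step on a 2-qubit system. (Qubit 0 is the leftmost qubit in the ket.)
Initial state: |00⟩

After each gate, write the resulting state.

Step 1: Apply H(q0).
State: 1/√2|00⟩ + 1/√2|10⟩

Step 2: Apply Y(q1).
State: (1/√2)i|01⟩ + (1/√2)i|11⟩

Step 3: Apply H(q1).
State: (1/2)i|00⟩ - (1/2)i|01⟩ + (1/2)i|10⟩ - (1/2)i|11⟩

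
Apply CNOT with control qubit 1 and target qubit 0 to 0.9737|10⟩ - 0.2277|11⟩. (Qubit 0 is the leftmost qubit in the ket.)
-0.2277|01⟩ + 0.9737|10⟩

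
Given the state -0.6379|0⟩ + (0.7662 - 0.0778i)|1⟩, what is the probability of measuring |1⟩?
0.5931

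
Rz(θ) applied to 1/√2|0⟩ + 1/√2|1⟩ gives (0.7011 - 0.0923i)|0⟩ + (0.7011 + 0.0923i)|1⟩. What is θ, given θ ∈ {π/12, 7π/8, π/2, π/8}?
π/12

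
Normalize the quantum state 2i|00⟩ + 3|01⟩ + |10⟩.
0.5345i|00⟩ + 0.8018|01⟩ + 0.2673|10⟩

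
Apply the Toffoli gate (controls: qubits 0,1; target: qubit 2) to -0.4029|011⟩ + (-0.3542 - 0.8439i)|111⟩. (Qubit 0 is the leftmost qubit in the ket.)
-0.4029|011⟩ + (-0.3542 - 0.8439i)|110⟩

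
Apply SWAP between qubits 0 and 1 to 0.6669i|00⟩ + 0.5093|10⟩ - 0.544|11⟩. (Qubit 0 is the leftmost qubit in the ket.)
0.6669i|00⟩ + 0.5093|01⟩ - 0.544|11⟩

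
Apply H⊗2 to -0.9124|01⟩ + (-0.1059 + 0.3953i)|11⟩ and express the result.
(-0.5092 + 0.1977i)|00⟩ + (0.5092 - 0.1977i)|01⟩ + (-0.4033 - 0.1977i)|10⟩ + (0.4033 + 0.1977i)|11⟩

H⊗2 gives amp(|y⟩) = (1/2) Σ_x (−1)^(x·y) amp(|x⟩), where x·y is the number of positions in which both x and y have a 1.
|00⟩: (-0.9124 + (-0.1059 + 0.3953i))/2 = (-0.5092 + 0.1977i)
|01⟩: (0.9124 - (-0.1059 + 0.3953i))/2 = (0.5092 - 0.1977i)
|10⟩: (-0.9124 - (-0.1059 + 0.3953i))/2 = (-0.4033 - 0.1977i)
|11⟩: (0.9124 + (-0.1059 + 0.3953i))/2 = (0.4033 + 0.1977i)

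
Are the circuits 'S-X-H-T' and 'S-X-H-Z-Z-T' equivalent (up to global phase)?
Yes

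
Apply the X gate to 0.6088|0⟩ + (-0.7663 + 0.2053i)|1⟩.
(-0.7663 + 0.2053i)|0⟩ + 0.6088|1⟩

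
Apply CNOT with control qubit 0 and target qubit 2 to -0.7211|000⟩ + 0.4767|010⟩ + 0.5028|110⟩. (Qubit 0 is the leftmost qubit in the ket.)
-0.7211|000⟩ + 0.4767|010⟩ + 0.5028|111⟩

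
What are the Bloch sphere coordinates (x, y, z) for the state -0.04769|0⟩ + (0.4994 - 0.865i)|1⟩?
(-0.04763, 0.0825, -0.9954)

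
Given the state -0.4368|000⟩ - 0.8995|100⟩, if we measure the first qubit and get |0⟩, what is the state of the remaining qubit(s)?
-|00⟩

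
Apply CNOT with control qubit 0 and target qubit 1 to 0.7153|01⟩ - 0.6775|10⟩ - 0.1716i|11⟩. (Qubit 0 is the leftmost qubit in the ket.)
0.7153|01⟩ - 0.1716i|10⟩ - 0.6775|11⟩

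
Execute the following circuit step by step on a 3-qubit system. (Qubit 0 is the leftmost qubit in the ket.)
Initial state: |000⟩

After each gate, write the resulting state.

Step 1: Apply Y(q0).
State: i|100⟩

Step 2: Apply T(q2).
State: i|100⟩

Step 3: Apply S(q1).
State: i|100⟩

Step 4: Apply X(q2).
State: i|101⟩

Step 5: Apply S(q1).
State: i|101⟩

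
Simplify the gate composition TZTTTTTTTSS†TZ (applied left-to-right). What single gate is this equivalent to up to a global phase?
T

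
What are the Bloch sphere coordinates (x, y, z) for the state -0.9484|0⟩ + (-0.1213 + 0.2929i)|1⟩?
(0.2301, -0.5556, 0.799)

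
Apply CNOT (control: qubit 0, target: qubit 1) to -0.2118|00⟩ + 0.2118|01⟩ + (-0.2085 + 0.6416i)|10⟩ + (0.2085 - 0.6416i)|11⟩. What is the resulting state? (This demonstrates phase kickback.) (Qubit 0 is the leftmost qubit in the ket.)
-0.2118|00⟩ + 0.2118|01⟩ + (0.2085 - 0.6416i)|10⟩ + (-0.2085 + 0.6416i)|11⟩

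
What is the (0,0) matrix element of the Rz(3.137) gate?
(0.002296 - i)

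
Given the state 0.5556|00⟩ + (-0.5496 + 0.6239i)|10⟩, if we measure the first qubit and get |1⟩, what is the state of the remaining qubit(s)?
(-0.661 + 0.7504i)|0⟩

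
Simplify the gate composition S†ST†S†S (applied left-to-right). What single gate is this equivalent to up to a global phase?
T†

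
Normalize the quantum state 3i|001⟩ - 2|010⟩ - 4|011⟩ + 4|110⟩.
(1/√5)i|001⟩ - 0.2981|010⟩ - 0.5963|011⟩ + 0.5963|110⟩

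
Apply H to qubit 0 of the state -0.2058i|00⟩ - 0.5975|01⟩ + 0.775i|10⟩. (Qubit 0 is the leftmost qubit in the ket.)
0.4025i|00⟩ - 0.4225|01⟩ - 0.6935i|10⟩ - 0.4225|11⟩

H on qubit 0 mixes each pair of kets that differ only in qubit 0: amplitudes (a, b) of (|…0…⟩, |…1…⟩) become ((a + b)/√2, (a − b)/√2). Kets absent from the input have amplitude 0.
(|00⟩, |10⟩): (a, b) = (-0.2058i, 0.775i) → (0.4025i, -0.6935i)
(|01⟩, |11⟩): (a, b) = (-0.5975, 0) → (-0.4225, -0.4225)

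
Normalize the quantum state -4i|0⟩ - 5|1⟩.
-0.6247i|0⟩ - 0.7809|1⟩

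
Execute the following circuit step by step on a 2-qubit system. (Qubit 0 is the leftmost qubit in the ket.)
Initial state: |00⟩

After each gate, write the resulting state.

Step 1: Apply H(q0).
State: 1/√2|00⟩ + 1/√2|10⟩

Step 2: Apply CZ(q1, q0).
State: 1/√2|00⟩ + 1/√2|10⟩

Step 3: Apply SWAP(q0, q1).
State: 1/√2|00⟩ + 1/√2|01⟩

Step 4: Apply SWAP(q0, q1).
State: 1/√2|00⟩ + 1/√2|10⟩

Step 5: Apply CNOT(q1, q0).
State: 1/√2|00⟩ + 1/√2|10⟩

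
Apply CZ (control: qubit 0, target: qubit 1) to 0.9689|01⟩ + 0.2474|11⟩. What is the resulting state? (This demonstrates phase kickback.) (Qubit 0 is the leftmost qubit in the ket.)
0.9689|01⟩ - 0.2474|11⟩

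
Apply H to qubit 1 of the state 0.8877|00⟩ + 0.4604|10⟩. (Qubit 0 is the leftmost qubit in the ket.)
0.6277|00⟩ + 0.6277|01⟩ + 0.3256|10⟩ + 0.3256|11⟩

H on qubit 1 mixes each pair of kets that differ only in qubit 1: amplitudes (a, b) of (|…0…⟩, |…1…⟩) become ((a + b)/√2, (a − b)/√2). Kets absent from the input have amplitude 0.
(|00⟩, |01⟩): (a, b) = (0.8877, 0) → (0.6277, 0.6277)
(|10⟩, |11⟩): (a, b) = (0.4604, 0) → (0.3256, 0.3256)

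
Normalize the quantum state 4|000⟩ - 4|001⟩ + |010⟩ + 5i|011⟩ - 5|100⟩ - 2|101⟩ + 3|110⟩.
1/√6|000⟩ - 1/√6|001⟩ + 0.1021|010⟩ + 0.5103i|011⟩ - 0.5103|100⟩ - 0.2041|101⟩ + 0.3062|110⟩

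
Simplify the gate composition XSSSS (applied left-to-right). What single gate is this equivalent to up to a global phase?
X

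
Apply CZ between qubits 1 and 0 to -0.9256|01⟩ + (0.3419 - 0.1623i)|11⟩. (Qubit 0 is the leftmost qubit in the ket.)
-0.9256|01⟩ + (-0.3419 + 0.1623i)|11⟩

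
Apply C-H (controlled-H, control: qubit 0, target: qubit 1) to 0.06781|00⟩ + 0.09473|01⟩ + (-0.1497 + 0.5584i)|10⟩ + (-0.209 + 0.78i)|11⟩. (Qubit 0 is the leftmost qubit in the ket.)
0.06781|00⟩ + 0.09473|01⟩ + (-0.2536 + 0.9464i)|10⟩ + (0.04193 - 0.1567i)|11⟩

C-H leaves the control-|0⟩ kets |00⟩, |01⟩ unchanged and applies H to qubit 1 on the control-|1⟩ pair (|10⟩, |11⟩).
H = [[1/√2, 1/√2], [1/√2, -1/√2]].
With a = amp(|10⟩) = (-0.1497 + 0.5584i) and b = amp(|11⟩) = (-0.209 + 0.78i):
new amp(|10⟩) = (1/√2)·a + (1/√2)·b = (-0.2536 + 0.9464i)
new amp(|11⟩) = (1/√2)·a + (-1/√2)·b = (0.04193 - 0.1567i)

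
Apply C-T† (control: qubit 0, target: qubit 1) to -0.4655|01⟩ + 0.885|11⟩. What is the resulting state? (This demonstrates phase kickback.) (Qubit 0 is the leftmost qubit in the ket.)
-0.4655|01⟩ + (0.6258 - 0.6258i)|11⟩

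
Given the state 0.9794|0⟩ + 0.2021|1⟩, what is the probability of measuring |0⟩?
0.9592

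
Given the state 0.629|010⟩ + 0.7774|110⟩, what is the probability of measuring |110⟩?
0.6044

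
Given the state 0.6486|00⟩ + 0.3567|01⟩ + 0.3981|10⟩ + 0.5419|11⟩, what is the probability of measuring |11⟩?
0.2937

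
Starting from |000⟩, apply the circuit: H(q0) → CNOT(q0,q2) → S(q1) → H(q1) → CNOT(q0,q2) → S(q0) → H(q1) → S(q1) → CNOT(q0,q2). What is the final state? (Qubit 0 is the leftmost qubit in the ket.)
1/√2|000⟩ + (1/√2)i|101⟩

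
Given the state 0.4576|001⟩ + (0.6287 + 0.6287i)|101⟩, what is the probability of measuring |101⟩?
0.7905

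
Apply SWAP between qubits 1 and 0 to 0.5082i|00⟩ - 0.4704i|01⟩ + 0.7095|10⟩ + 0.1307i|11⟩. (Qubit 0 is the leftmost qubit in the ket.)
0.5082i|00⟩ + 0.7095|01⟩ - 0.4704i|10⟩ + 0.1307i|11⟩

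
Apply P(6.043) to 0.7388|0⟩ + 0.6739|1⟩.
0.7388|0⟩ + (0.6546 - 0.1603i)|1⟩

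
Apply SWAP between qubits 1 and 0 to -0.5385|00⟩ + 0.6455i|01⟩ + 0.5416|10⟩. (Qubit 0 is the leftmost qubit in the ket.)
-0.5385|00⟩ + 0.5416|01⟩ + 0.6455i|10⟩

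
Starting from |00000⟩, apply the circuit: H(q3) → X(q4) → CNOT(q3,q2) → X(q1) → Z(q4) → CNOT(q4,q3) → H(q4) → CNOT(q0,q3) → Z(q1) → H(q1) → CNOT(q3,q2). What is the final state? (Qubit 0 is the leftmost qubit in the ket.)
1/√8|00100⟩ - 1/√8|00101⟩ + 1/√8|00110⟩ - 1/√8|00111⟩ - 1/√8|01100⟩ + 1/√8|01101⟩ - 1/√8|01110⟩ + 1/√8|01111⟩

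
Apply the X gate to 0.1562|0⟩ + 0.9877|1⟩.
0.9877|0⟩ + 0.1562|1⟩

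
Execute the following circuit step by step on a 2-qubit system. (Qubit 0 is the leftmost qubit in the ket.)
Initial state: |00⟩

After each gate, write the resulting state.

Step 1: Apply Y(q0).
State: i|10⟩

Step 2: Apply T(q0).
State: (-1/√2 + (1/√2)i)|10⟩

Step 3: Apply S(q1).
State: (-1/√2 + (1/√2)i)|10⟩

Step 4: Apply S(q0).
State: (-1/√2 - (1/√2)i)|10⟩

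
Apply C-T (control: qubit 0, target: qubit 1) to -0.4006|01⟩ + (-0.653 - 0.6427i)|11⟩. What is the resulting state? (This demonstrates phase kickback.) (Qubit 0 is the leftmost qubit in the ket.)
-0.4006|01⟩ + (-0.007283 - 0.9162i)|11⟩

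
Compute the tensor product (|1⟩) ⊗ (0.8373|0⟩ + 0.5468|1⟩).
0.8373|10⟩ + 0.5468|11⟩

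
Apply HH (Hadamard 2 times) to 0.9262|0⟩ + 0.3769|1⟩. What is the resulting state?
0.9262|0⟩ + 0.3769|1⟩

H² = I, so an even number of Hadamards cancels: H^2 = I and the state is unchanged.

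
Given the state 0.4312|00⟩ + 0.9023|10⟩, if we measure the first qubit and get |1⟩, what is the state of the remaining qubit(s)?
|0⟩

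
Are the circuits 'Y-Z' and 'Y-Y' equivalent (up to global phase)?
No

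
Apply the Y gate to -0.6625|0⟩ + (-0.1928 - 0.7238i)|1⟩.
(-0.7238 + 0.1928i)|0⟩ - 0.6625i|1⟩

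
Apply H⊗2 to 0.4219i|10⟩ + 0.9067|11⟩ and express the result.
(0.4534 + 0.211i)|00⟩ + (-0.4534 + 0.211i)|01⟩ + (-0.4534 - 0.211i)|10⟩ + (0.4534 - 0.211i)|11⟩

H⊗2 gives amp(|y⟩) = (1/2) Σ_x (−1)^(x·y) amp(|x⟩), where x·y is the number of positions in which both x and y have a 1.
|00⟩: (0.4219i + 0.9067)/2 = (0.4534 + 0.211i)
|01⟩: (0.4219i - 0.9067)/2 = (-0.4534 + 0.211i)
|10⟩: (-0.4219i - 0.9067)/2 = (-0.4534 - 0.211i)
|11⟩: (-0.4219i + 0.9067)/2 = (0.4534 - 0.211i)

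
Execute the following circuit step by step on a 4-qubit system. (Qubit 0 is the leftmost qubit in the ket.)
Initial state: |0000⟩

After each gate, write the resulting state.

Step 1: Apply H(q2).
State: 1/√2|0000⟩ + 1/√2|0010⟩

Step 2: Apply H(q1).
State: 1/2|0000⟩ + 1/2|0010⟩ + 1/2|0100⟩ + 1/2|0110⟩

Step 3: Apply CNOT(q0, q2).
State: 1/2|0000⟩ + 1/2|0010⟩ + 1/2|0100⟩ + 1/2|0110⟩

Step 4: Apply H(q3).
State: 1/√8|0000⟩ + 1/√8|0001⟩ + 1/√8|0010⟩ + 1/√8|0011⟩ + 1/√8|0100⟩ + 1/√8|0101⟩ + 1/√8|0110⟩ + 1/√8|0111⟩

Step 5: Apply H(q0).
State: 0.25|0000⟩ + 0.25|0001⟩ + 0.25|0010⟩ + 0.25|0011⟩ + 0.25|0100⟩ + 0.25|0101⟩ + 0.25|0110⟩ + 0.25|0111⟩ + 0.25|1000⟩ + 0.25|1001⟩ + 0.25|1010⟩ + 0.25|1011⟩ + 0.25|1100⟩ + 0.25|1101⟩ + 0.25|1110⟩ + 0.25|1111⟩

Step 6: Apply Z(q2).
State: 0.25|0000⟩ + 0.25|0001⟩ - 0.25|0010⟩ - 0.25|0011⟩ + 0.25|0100⟩ + 0.25|0101⟩ - 0.25|0110⟩ - 0.25|0111⟩ + 0.25|1000⟩ + 0.25|1001⟩ - 0.25|1010⟩ - 0.25|1011⟩ + 0.25|1100⟩ + 0.25|1101⟩ - 0.25|1110⟩ - 0.25|1111⟩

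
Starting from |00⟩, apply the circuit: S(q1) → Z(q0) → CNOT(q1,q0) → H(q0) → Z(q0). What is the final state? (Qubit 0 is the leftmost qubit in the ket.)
1/√2|00⟩ - 1/√2|10⟩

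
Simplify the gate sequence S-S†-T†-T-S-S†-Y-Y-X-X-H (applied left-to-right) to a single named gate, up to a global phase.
H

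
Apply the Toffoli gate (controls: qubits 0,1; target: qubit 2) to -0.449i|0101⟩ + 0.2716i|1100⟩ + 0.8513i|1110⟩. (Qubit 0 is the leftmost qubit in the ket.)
-0.449i|0101⟩ + 0.8513i|1100⟩ + 0.2716i|1110⟩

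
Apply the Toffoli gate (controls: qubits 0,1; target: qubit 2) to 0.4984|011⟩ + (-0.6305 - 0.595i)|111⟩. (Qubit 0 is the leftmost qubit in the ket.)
0.4984|011⟩ + (-0.6305 - 0.595i)|110⟩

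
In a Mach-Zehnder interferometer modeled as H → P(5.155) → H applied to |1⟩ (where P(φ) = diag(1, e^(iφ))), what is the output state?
(0.2858 + 0.4518i)|0⟩ + (0.7142 - 0.4518i)|1⟩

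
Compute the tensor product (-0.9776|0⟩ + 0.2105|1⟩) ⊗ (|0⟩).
-0.9776|00⟩ + 0.2105|10⟩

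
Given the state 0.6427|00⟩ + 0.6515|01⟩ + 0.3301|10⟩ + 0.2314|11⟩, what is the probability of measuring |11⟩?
0.05355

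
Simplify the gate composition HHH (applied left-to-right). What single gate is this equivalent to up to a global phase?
H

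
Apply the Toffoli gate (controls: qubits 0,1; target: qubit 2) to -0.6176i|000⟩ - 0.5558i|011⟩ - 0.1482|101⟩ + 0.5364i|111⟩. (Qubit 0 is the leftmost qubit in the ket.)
-0.6176i|000⟩ - 0.5558i|011⟩ - 0.1482|101⟩ + 0.5364i|110⟩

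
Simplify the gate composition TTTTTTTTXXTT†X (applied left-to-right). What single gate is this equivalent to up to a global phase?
X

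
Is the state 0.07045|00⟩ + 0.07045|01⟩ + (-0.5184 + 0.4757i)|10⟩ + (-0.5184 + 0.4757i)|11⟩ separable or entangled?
Separable

Writing the state as a|00⟩ + b|01⟩ + c|10⟩ + d|11⟩, it is a product state iff ad − bc = 0.
Here (a, b, c, d) = (0.07045, 0.07045, (-0.5184 + 0.4757i), (-0.5184 + 0.4757i)): ad − bc = (0.07045)(-0.5184 + 0.4757i) − (0.07045)(-0.5184 + 0.4757i) = 0, so the state is separable.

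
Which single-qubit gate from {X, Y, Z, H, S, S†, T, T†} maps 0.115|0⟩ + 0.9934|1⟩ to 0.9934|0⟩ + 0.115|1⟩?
X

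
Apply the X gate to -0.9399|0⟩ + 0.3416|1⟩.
0.3416|0⟩ - 0.9399|1⟩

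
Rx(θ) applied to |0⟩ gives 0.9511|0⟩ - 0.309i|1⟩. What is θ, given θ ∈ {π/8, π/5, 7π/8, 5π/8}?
π/5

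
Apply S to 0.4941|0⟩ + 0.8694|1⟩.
0.4941|0⟩ + 0.8694i|1⟩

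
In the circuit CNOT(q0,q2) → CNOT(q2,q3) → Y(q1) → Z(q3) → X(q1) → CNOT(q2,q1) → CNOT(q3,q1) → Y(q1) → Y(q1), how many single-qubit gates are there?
5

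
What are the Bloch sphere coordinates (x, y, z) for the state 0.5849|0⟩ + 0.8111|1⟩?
(0.9488, 0, -0.3158)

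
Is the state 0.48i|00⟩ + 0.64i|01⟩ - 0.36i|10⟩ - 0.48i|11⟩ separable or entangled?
Separable

Writing the state as a|00⟩ + b|01⟩ + c|10⟩ + d|11⟩, it is a product state iff ad − bc = 0.
Here (a, b, c, d) = (0.48i, 0.64i, -0.36i, -0.48i): ad − bc = (0.48i)(-0.48i) − (0.64i)(-0.36i) = 0, so the state is separable.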